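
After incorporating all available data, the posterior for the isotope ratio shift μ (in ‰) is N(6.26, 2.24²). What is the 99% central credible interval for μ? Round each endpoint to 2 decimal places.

[0.49, 12.03]

The posterior is symmetric, so the 99% equal-tailed interval is μ = 6.26 ± z·2.24 with z = 2.576.
Half-width: 2.576 × 2.24 = 5.77.
6.26 − 5.77 = 0.49; 6.26 + 5.77 = 12.03.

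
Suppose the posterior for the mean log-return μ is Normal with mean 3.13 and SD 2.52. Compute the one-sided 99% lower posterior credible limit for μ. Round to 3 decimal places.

Need L with P(μ ≥ L) = 0.99: L = 3.13 − z_{0.01}·2.52.
z = 2.326; L = 3.13 − 2.326 × 2.52 = -2.732.

-2.732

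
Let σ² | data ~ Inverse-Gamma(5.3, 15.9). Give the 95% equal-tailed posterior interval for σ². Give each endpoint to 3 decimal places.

Inverse-Gamma(5.3, 15.9) quantiles: F⁻¹(0.025) and F⁻¹(0.975).
Equivalently, 1/σ² ~ Gamma(5.3, rate = 15.9); invert its 0.975 and 0.025 quantiles.
Posterior mean ≈ 3.698, SD ≈ 2.036; a Normal approximation gives roughly [-0.292, 7.687].
Exact: lower = 1.490; upper = 8.868.

[1.490, 8.868]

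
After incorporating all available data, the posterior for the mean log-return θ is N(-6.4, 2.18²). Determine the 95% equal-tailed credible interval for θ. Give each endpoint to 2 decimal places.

The posterior is symmetric, so the 95% equal-tailed interval is θ = -6.4 ± z·2.18 with z = 1.960.
Half-width: 1.960 × 2.18 = 4.27.
-6.4 − 4.27 = -10.67; -6.4 + 4.27 = -2.13.

[-10.67, -2.13]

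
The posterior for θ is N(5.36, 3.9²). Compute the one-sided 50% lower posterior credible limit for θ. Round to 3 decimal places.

5.360

Need L with P(θ ≥ L) = 0.50: L = 5.36 − z_{0.5}·3.9.
z = 0.000; L = 5.36 − 0.000 × 3.9 = 5.360.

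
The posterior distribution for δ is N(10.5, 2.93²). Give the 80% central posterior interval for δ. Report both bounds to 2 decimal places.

[6.75, 14.25]

The posterior is symmetric, so the 80% equal-tailed interval is δ = 10.5 ± z·2.93 with z = 1.282.
Half-width: 1.282 × 2.93 = 3.75.
10.5 − 3.75 = 6.75; 10.5 + 3.75 = 14.25.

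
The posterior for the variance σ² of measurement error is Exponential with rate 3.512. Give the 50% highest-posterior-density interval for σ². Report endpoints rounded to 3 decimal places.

[0.000, 0.197]

The exponential density is strictly decreasing on [0, ∞), so the HPD interval is anchored at 0: [0, q] with P(σ² ≤ q) = 0.50.
q = −ln(1 − 0.50) / 3.512 = 0.6931 / 3.512 = 0.197.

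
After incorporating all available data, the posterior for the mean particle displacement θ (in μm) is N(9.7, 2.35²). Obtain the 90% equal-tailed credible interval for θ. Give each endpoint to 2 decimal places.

[5.83, 13.57]

The posterior is symmetric, so the 90% equal-tailed interval is θ = 9.7 ± z·2.35 with z = 1.645.
Half-width: 1.645 × 2.35 = 3.87.
9.7 − 3.87 = 5.83; 9.7 + 3.87 = 13.57.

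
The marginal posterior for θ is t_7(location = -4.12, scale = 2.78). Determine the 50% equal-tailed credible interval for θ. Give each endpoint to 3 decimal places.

[-6.097, -2.143]

The t_7 distribution is symmetric; the 50% interval is -4.12 ± t·2.78 with t_{0.75,7} = 0.711.
Half-width: 0.711 × 2.78 = 1.977.
-4.12 − 1.977 = -6.097; -4.12 + 1.977 = -2.143.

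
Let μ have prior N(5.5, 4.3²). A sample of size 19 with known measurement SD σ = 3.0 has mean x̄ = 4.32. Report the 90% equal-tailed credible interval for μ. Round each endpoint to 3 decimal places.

Posterior precision = 1/4.3² + 19/3.0² = 0.0541 + 2.1111 = 2.1652, so posterior SD = 0.6796.
Posterior mean = (5.5/4.3² + 19·4.32/3.0²) / 2.1652 = 4.3495.
Interval: 4.3495 ± 1.645 × 0.6796 → [3.232, 5.467].

[3.232, 5.467]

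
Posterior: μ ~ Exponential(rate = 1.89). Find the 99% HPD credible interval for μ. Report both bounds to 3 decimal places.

The exponential density is strictly decreasing on [0, ∞), so the HPD interval is anchored at 0: [0, q] with P(μ ≤ q) = 0.99.
q = −ln(1 − 0.99) / 1.89 = 4.6052 / 1.89 = 2.437.

[0.000, 2.437]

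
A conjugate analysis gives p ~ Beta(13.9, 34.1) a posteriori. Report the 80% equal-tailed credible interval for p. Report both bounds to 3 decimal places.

Posterior: Beta(13.9, 34.1).
Equal-tailed 80% interval: the 0.1 and 0.9 quantiles of Beta(13.9, 34.1).
Posterior mean ≈ 0.290, SD ≈ 0.065; a Normal approximation gives roughly [0.207, 0.373].
Exact: F⁻¹(0.1) = 0.208; F⁻¹(0.9) = 0.375.

[0.208, 0.375]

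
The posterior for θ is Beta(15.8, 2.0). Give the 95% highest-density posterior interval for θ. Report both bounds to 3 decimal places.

[0.745, 0.997]

The posterior is unimodal and skewed, so the HPD interval has equal density at both endpoints and is the shortest 95% interval.
Solving f(0.745) = f(0.997) with F(0.997) − F(0.745) = 0.95 gives [0.745, 0.997].
For comparison, the equal-tailed interval is [0.710, 0.985]; the HPD is narrower and shifted toward the mode.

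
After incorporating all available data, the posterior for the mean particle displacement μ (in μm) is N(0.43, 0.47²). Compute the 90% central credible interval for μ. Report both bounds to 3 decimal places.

The posterior is symmetric, so the 90% equal-tailed interval is μ = 0.43 ± z·0.47 with z = 1.645.
Half-width: 1.645 × 0.47 = 0.773.
0.43 − 0.773 = -0.343; 0.43 + 0.773 = 1.203.

[-0.343, 1.203]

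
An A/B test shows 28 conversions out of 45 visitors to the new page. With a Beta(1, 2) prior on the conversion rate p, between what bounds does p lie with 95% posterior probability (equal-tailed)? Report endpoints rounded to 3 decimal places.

Posterior: Beta(1+28, 2+17) = Beta(29, 19).
Equal-tailed 95% interval: the 0.025 and 0.975 quantiles of Beta(29, 19).
Posterior mean ≈ 0.604, SD ≈ 0.070; a Normal approximation gives roughly [0.467, 0.741].
Exact: F⁻¹(0.025) = 0.464; F⁻¹(0.975) = 0.736.

[0.464, 0.736]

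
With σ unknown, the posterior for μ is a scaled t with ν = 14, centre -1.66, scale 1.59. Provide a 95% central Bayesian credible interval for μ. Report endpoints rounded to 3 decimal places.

The t_14 distribution is symmetric; the 95% interval is -1.66 ± t·1.59 with t_{0.975,14} = 2.145.
Half-width: 2.145 × 1.59 = 3.410.
-1.66 − 3.410 = -5.070; -1.66 + 3.410 = 1.750.

[-5.070, 1.750]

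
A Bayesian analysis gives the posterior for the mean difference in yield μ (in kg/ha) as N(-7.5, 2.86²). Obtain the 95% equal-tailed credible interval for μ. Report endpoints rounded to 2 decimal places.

[-13.11, -1.89]

The posterior is symmetric, so the 95% equal-tailed interval is μ = -7.5 ± z·2.86 with z = 1.960.
Half-width: 1.960 × 2.86 = 5.61.
-7.5 − 5.61 = -13.11; -7.5 + 5.61 = -1.89.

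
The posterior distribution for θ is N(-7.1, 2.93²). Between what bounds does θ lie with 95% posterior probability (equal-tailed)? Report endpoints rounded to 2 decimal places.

[-12.84, -1.36]

The posterior is symmetric, so the 95% equal-tailed interval is θ = -7.1 ± z·2.93 with z = 1.960.
Half-width: 1.960 × 2.93 = 5.74.
-7.1 − 5.74 = -12.84; -7.1 + 5.74 = -1.36.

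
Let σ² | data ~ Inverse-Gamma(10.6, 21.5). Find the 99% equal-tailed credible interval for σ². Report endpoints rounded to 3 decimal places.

[1.032, 5.273]

Inverse-Gamma(10.6, 21.5) quantiles: F⁻¹(0.005) and F⁻¹(0.995).
Equivalently, 1/σ² ~ Gamma(10.6, rate = 21.5); invert its 0.995 and 0.005 quantiles.
Posterior mean ≈ 2.240, SD ≈ 0.764; a Normal approximation gives roughly [0.272, 4.207].
Exact: lower = 1.032; upper = 5.273.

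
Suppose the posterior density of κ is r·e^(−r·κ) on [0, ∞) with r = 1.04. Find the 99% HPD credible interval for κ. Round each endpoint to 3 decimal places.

The exponential density is strictly decreasing on [0, ∞), so the HPD interval is anchored at 0: [0, q] with P(κ ≤ q) = 0.99.
q = −ln(1 − 0.99) / 1.04 = 4.6052 / 1.04 = 4.428.

[0.000, 4.428]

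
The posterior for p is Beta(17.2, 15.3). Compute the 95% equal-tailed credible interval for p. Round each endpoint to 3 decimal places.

[0.360, 0.695]

Posterior: Beta(17.2, 15.3).
Equal-tailed 95% interval: the 0.025 and 0.975 quantiles of Beta(17.2, 15.3).
Posterior mean ≈ 0.529, SD ≈ 0.086; a Normal approximation gives roughly [0.360, 0.698].
Exact: F⁻¹(0.025) = 0.360; F⁻¹(0.975) = 0.695.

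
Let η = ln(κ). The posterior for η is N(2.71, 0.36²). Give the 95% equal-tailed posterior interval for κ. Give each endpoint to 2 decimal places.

On the log scale the 95% interval is 2.71 ± 1.960 × 0.36 = [2.0044, 3.4156].
Exponentiate: [e^2.0044, e^3.4156] = [7.42, 30.43].

[7.42, 30.43]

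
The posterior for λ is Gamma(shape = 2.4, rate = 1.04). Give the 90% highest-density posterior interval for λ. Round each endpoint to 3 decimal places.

[0.195, 4.386]

The posterior is unimodal and skewed, so the HPD interval has equal density at both endpoints and is the shortest 90% interval.
Solving f(0.195) = f(4.386) with F(4.386) − F(0.195) = 0.90 gives [0.195, 4.386].
For comparison, the equal-tailed interval is [0.507, 5.173]; the HPD is narrower and shifted toward the mode.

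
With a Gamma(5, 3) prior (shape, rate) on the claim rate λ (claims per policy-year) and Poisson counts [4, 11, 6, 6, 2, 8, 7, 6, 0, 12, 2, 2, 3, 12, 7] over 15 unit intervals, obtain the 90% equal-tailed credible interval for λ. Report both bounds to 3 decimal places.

Posterior: Gamma(5+88, 3+15) = Gamma(93, 18) (shape, rate).
Equal-tailed 90% interval: Gamma(93, 18) quantiles at 0.05 and 0.95.
Posterior mean ≈ 5.167, SD ≈ 0.536; a Normal approximation gives roughly [4.285, 6.048].
Exact: lower = 4.318; upper = 6.078.

[4.318, 6.078]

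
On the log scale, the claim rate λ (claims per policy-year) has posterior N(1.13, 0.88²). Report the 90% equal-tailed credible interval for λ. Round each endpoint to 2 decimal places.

On the log scale the 90% interval is 1.13 ± 1.645 × 0.88 = [-0.3175, 2.5775].
Exponentiate: [e^-0.3175, e^2.5775] = [0.73, 13.16].

[0.73, 13.16]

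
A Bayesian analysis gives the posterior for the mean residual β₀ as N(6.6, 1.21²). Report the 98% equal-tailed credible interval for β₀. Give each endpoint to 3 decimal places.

[3.785, 9.415]

The posterior is symmetric, so the 98% equal-tailed interval is β₀ = 6.6 ± z·1.21 with z = 2.326.
Half-width: 2.326 × 1.21 = 2.815.
6.6 − 2.815 = 3.785; 6.6 + 2.815 = 9.415.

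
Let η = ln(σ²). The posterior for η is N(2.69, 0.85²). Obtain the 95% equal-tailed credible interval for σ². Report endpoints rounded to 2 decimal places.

[2.78, 77.94]

On the log scale the 95% interval is 2.69 ± 1.960 × 0.85 = [1.0240, 4.3560].
Exponentiate: [e^1.0240, e^4.3560] = [2.78, 77.94].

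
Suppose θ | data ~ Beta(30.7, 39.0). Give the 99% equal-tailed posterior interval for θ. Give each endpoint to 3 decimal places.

Posterior: Beta(30.7, 39.0).
Equal-tailed 99% interval: the 0.005 and 0.995 quantiles of Beta(30.7, 39.0).
Posterior mean ≈ 0.440, SD ≈ 0.059; a Normal approximation gives roughly [0.288, 0.593].
Exact: F⁻¹(0.005) = 0.294; F⁻¹(0.995) = 0.594.

[0.294, 0.594]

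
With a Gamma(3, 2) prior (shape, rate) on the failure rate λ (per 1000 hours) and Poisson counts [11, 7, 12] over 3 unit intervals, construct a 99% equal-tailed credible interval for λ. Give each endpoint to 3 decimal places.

[4.016, 9.933]

Posterior: Gamma(3+30, 2+3) = Gamma(33, 5) (shape, rate).
Equal-tailed 99% interval: Gamma(33, 5) quantiles at 0.005 and 0.995.
Posterior mean ≈ 6.600, SD ≈ 1.149; a Normal approximation gives roughly [3.641, 9.559].
Exact: lower = 4.016; upper = 9.933.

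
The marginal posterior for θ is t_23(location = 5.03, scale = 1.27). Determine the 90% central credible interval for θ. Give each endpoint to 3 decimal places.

[2.853, 7.207]

The t_23 distribution is symmetric; the 90% interval is 5.03 ± t·1.27 with t_{0.95,23} = 1.714.
Half-width: 1.714 × 1.27 = 2.177.
5.03 − 2.177 = 2.853; 5.03 + 2.177 = 7.207.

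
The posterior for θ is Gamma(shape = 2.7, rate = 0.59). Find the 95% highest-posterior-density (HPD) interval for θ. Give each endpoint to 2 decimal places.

The posterior is unimodal and skewed, so the HPD interval has equal density at both endpoints and is the shortest 95% interval.
Solving f(0.35) = f(10.04) with F(10.04) − F(0.35) = 0.95 gives [0.35, 10.04].
For comparison, the equal-tailed interval is [0.84, 11.43]; the HPD is narrower and shifted toward the mode.

[0.35, 10.04]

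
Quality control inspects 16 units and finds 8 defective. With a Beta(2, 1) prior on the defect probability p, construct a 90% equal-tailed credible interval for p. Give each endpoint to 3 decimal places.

[0.341, 0.709]

Posterior: Beta(2+8, 1+8) = Beta(10, 9).
Equal-tailed 90% interval: the 0.05 and 0.95 quantiles of Beta(10, 9).
Posterior mean ≈ 0.526, SD ≈ 0.112; a Normal approximation gives roughly [0.343, 0.710].
Exact: F⁻¹(0.05) = 0.341; F⁻¹(0.95) = 0.709.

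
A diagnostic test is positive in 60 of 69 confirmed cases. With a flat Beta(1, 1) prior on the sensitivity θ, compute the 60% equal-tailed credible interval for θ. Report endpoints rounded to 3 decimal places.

Posterior: Beta(1+60, 1+9) = Beta(61, 10).
Equal-tailed 60% interval: the 0.2 and 0.8 quantiles of Beta(61, 10).
Posterior mean ≈ 0.859, SD ≈ 0.041; a Normal approximation gives roughly [0.825, 0.894].
Exact: F⁻¹(0.2) = 0.826; F⁻¹(0.8) = 0.895.

[0.826, 0.895]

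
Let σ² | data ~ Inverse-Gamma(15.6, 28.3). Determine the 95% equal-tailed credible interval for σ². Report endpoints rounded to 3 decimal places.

[1.167, 3.200]

Inverse-Gamma(15.6, 28.3) quantiles: F⁻¹(0.025) and F⁻¹(0.975).
Equivalently, 1/σ² ~ Gamma(15.6, rate = 28.3); invert its 0.975 and 0.025 quantiles.
Posterior mean ≈ 1.938, SD ≈ 0.526; a Normal approximation gives roughly [0.908, 2.969].
Exact: lower = 1.167; upper = 3.200.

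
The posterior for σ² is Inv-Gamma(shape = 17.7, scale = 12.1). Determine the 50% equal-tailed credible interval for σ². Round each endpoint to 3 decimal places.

Inverse-Gamma(17.7, 12.1) quantiles: F⁻¹(0.25) and F⁻¹(0.75).
Equivalently, 1/σ² ~ Gamma(17.7, rate = 12.1); invert its 0.75 and 0.25 quantiles.
Posterior mean ≈ 0.725, SD ≈ 0.183; a Normal approximation gives roughly [0.601, 0.848].
Exact: lower = 0.595; upper = 0.823.

[0.595, 0.823]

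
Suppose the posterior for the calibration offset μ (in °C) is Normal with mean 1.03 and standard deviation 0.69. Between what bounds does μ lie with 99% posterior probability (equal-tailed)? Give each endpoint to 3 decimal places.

[-0.747, 2.807]

The posterior is symmetric, so the 99% equal-tailed interval is μ = 1.03 ± z·0.69 with z = 2.576.
Half-width: 2.576 × 0.69 = 1.777.
1.03 − 1.777 = -0.747; 1.03 + 1.777 = 2.807.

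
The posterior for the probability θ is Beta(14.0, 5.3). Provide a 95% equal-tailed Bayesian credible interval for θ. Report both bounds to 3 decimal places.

[0.512, 0.894]

Posterior: Beta(14.0, 5.3).
Equal-tailed 95% interval: the 0.025 and 0.975 quantiles of Beta(14.0, 5.3).
Posterior mean ≈ 0.725, SD ≈ 0.099; a Normal approximation gives roughly [0.531, 0.920].
Exact: F⁻¹(0.025) = 0.512; F⁻¹(0.975) = 0.894.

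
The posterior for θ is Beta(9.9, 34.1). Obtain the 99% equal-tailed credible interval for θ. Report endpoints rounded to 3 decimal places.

Posterior: Beta(9.9, 34.1).
Equal-tailed 99% interval: the 0.005 and 0.995 quantiles of Beta(9.9, 34.1).
Posterior mean ≈ 0.225, SD ≈ 0.062; a Normal approximation gives roughly [0.065, 0.385].
Exact: F⁻¹(0.005) = 0.091; F⁻¹(0.995) = 0.405.

[0.091, 0.405]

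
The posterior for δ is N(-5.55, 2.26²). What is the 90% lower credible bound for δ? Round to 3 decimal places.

-8.446

Need L with P(δ ≥ L) = 0.90: L = -5.55 − z_{0.1}·2.26.
z = 1.282; L = -5.55 − 1.282 × 2.26 = -8.446.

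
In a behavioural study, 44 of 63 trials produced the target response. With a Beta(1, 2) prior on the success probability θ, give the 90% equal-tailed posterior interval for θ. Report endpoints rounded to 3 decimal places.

Posterior: Beta(1+44, 2+19) = Beta(45, 21).
Equal-tailed 90% interval: the 0.05 and 0.95 quantiles of Beta(45, 21).
Posterior mean ≈ 0.682, SD ≈ 0.057; a Normal approximation gives roughly [0.588, 0.775].
Exact: F⁻¹(0.05) = 0.585; F⁻¹(0.95) = 0.772.

[0.585, 0.772]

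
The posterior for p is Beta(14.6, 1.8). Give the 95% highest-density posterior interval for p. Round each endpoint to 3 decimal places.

The posterior is unimodal and skewed, so the HPD interval has equal density at both endpoints and is the shortest 95% interval.
Solving f(0.744) = f(0.998) with F(0.998) − F(0.744) = 0.95 gives [0.744, 0.998].
For comparison, the equal-tailed interval is [0.706, 0.988]; the HPD is narrower and shifted toward the mode.

[0.744, 0.998]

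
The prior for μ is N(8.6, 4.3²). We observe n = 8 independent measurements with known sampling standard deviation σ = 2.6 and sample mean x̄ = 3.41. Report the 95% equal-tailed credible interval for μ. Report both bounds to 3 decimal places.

Posterior precision = 1/4.3² + 8/2.6² = 0.0541 + 1.1834 = 1.2375, so posterior SD = 0.8989.
Posterior mean = (8.6/4.3² + 8·3.41/2.6²) / 1.2375 = 3.6368.
Interval: 3.6368 ± 1.960 × 0.8989 → [1.875, 5.399].

[1.875, 5.399]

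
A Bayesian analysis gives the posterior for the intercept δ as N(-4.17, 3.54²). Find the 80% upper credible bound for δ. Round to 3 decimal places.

Need U with P(δ ≤ U) = 0.80: U = -4.17 + z_{0.2}·3.54.
z = 0.842; U = -4.17 + 0.842 × 3.54 = -1.191.

-1.191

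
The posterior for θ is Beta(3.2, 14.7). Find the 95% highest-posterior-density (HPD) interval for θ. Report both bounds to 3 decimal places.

[0.028, 0.351]

The posterior is unimodal and skewed, so the HPD interval has equal density at both endpoints and is the shortest 95% interval.
Solving f(0.028) = f(0.351) with F(0.351) − F(0.028) = 0.95 gives [0.028, 0.351].
For comparison, the equal-tailed interval is [0.044, 0.381]; the HPD is narrower and shifted toward the mode.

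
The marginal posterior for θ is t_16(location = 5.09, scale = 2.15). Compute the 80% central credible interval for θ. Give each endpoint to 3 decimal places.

[2.216, 7.964]

The t_16 distribution is symmetric; the 80% interval is 5.09 ± t·2.15 with t_{0.9,16} = 1.337.
Half-width: 1.337 × 2.15 = 2.874.
5.09 − 2.874 = 2.216; 5.09 + 2.874 = 7.964.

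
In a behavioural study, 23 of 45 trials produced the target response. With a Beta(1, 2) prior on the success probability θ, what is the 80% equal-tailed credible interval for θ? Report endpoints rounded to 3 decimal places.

[0.408, 0.592]

Posterior: Beta(1+23, 2+22) = Beta(24, 24).
Equal-tailed 80% interval: the 0.1 and 0.9 quantiles of Beta(24, 24).
Posterior mean ≈ 0.500, SD ≈ 0.071; a Normal approximation gives roughly [0.408, 0.592].
Exact: F⁻¹(0.1) = 0.408; F⁻¹(0.9) = 0.592.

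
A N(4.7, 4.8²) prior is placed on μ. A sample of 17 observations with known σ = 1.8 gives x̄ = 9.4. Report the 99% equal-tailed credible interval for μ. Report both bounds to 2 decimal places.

[8.24, 10.48]

Posterior precision = 1/4.8² + 17/1.8² = 0.0434 + 5.2469 = 5.2903, so posterior SD = 0.4348.
Posterior mean = (4.7/4.8² + 17·9.4/1.8²) / 5.2903 = 9.3614.
Interval: 9.3614 ± 2.576 × 0.4348 → [8.24, 10.48].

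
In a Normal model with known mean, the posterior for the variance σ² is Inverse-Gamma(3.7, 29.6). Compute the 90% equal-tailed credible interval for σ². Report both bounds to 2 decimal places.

[4.04, 24.77]

Inverse-Gamma(3.7, 29.6) quantiles: F⁻¹(0.05) and F⁻¹(0.95).
Equivalently, 1/σ² ~ Gamma(3.7, rate = 29.6); invert its 0.95 and 0.05 quantiles.
Posterior mean ≈ 10.96, SD ≈ 8.41; a Normal approximation gives roughly [-2.87, 24.79].
Exact: lower = 4.04; upper = 24.77.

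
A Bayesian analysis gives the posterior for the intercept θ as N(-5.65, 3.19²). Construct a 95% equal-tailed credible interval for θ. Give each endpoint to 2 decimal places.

The posterior is symmetric, so the 95% equal-tailed interval is θ = -5.65 ± z·3.19 with z = 1.960.
Half-width: 1.960 × 3.19 = 6.25.
-5.65 − 6.25 = -11.90; -5.65 + 6.25 = 0.60.

[-11.90, 0.60]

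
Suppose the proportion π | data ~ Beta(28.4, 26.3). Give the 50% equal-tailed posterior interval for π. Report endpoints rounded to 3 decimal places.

[0.474, 0.565]

Posterior: Beta(28.4, 26.3).
Equal-tailed 50% interval: the 0.25 and 0.75 quantiles of Beta(28.4, 26.3).
Posterior mean ≈ 0.519, SD ≈ 0.067; a Normal approximation gives roughly [0.474, 0.564].
Exact: F⁻¹(0.25) = 0.474; F⁻¹(0.75) = 0.565.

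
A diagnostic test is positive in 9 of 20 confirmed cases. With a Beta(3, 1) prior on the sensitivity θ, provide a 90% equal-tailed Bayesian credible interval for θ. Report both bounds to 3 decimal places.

[0.335, 0.665]

Posterior: Beta(3+9, 1+11) = Beta(12, 12).
Equal-tailed 90% interval: the 0.05 and 0.95 quantiles of Beta(12, 12).
Posterior mean ≈ 0.500, SD ≈ 0.100; a Normal approximation gives roughly [0.336, 0.664].
Exact: F⁻¹(0.05) = 0.335; F⁻¹(0.95) = 0.665.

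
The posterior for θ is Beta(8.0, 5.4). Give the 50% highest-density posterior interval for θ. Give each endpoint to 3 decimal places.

[0.521, 0.702]

The posterior is unimodal and skewed, so the HPD interval has equal density at both endpoints and is the shortest 50% interval.
Solving f(0.521) = f(0.702) with F(0.702) − F(0.521) = 0.50 gives [0.521, 0.702].
For comparison, the equal-tailed interval is [0.509, 0.691]; the HPD is narrower and shifted toward the mode.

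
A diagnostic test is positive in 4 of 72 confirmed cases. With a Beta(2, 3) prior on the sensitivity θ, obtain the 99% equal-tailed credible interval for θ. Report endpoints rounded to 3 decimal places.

Posterior: Beta(2+4, 3+68) = Beta(6, 71).
Equal-tailed 99% interval: the 0.005 and 0.995 quantiles of Beta(6, 71).
Posterior mean ≈ 0.078, SD ≈ 0.030; a Normal approximation gives roughly [0.000, 0.156].
Exact: F⁻¹(0.005) = 0.021; F⁻¹(0.995) = 0.175.

[0.021, 0.175]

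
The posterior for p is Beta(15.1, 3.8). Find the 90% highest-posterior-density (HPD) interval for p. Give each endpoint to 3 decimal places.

[0.661, 0.944]

The posterior is unimodal and skewed, so the HPD interval has equal density at both endpoints and is the shortest 90% interval.
Solving f(0.661) = f(0.944) with F(0.944) − F(0.661) = 0.90 gives [0.661, 0.944].
For comparison, the equal-tailed interval is [0.634, 0.927]; the HPD is narrower and shifted toward the mode.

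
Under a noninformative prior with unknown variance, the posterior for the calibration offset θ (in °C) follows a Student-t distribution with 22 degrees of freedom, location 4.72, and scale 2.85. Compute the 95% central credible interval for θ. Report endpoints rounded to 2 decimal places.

The t_22 distribution is symmetric; the 95% interval is 4.72 ± t·2.85 with t_{0.975,22} = 2.074.
Half-width: 2.074 × 2.85 = 5.91.
4.72 − 5.91 = -1.19; 4.72 + 5.91 = 10.63.

[-1.19, 10.63]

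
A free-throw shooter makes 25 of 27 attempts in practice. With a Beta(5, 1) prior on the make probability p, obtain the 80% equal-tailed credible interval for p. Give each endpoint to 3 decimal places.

[0.842, 0.965]

Posterior: Beta(5+25, 1+2) = Beta(30, 3).
Equal-tailed 80% interval: the 0.1 and 0.9 quantiles of Beta(30, 3).
Posterior mean ≈ 0.909, SD ≈ 0.049; a Normal approximation gives roughly [0.846, 0.972].
Exact: F⁻¹(0.1) = 0.842; F⁻¹(0.9) = 0.965.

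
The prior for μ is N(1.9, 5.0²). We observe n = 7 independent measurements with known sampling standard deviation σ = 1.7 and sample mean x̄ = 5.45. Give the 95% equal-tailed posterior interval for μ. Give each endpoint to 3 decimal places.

Posterior precision = 1/5.0² + 7/1.7² = 0.0400 + 2.4221 = 2.4621, so posterior SD = 0.6373.
Posterior mean = (1.9/5.0² + 7·5.45/1.7²) / 2.4621 = 5.3923.
Interval: 5.3923 ± 1.960 × 0.6373 → [4.143, 6.641].

[4.143, 6.641]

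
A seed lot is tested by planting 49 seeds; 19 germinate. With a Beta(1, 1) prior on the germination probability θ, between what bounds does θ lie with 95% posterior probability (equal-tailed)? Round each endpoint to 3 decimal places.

[0.264, 0.528]

Posterior: Beta(1+19, 1+30) = Beta(20, 31).
Equal-tailed 95% interval: the 0.025 and 0.975 quantiles of Beta(20, 31).
Posterior mean ≈ 0.392, SD ≈ 0.068; a Normal approximation gives roughly [0.259, 0.525].
Exact: F⁻¹(0.025) = 0.264; F⁻¹(0.975) = 0.528.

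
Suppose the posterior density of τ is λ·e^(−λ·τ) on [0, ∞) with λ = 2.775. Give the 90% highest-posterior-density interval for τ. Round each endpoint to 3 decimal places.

The exponential density is strictly decreasing on [0, ∞), so the HPD interval is anchored at 0: [0, q] with P(τ ≤ q) = 0.90.
q = −ln(1 − 0.90) / 2.775 = 2.3026 / 2.775 = 0.830.

[0.000, 0.830]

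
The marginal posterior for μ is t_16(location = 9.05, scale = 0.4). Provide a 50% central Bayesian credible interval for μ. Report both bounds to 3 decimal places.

The t_16 distribution is symmetric; the 50% interval is 9.05 ± t·0.4 with t_{0.75,16} = 0.690.
Half-width: 0.690 × 0.4 = 0.276.
9.05 − 0.276 = 8.774; 9.05 + 0.276 = 9.326.

[8.774, 9.326]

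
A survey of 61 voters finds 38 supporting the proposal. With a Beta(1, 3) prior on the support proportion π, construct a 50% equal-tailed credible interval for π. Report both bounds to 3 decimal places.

[0.560, 0.642]

Posterior: Beta(1+38, 3+23) = Beta(39, 26).
Equal-tailed 50% interval: the 0.25 and 0.75 quantiles of Beta(39, 26).
Posterior mean ≈ 0.600, SD ≈ 0.060; a Normal approximation gives roughly [0.559, 0.641].
Exact: F⁻¹(0.25) = 0.560; F⁻¹(0.75) = 0.642.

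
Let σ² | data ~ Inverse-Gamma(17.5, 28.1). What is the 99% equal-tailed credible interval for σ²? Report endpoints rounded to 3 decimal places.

Inverse-Gamma(17.5, 28.1) quantiles: F⁻¹(0.005) and F⁻¹(0.995).
Equivalently, 1/σ² ~ Gamma(17.5, rate = 28.1); invert its 0.995 and 0.005 quantiles.
Posterior mean ≈ 1.703, SD ≈ 0.433; a Normal approximation gives roughly [0.589, 2.817].
Exact: lower = 0.932; upper = 3.269.

[0.932, 3.269]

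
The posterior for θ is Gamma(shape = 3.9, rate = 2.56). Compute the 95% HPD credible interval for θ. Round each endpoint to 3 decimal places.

[0.261, 3.046]

The posterior is unimodal and skewed, so the HPD interval has equal density at both endpoints and is the shortest 95% interval.
Solving f(0.261) = f(3.046) with F(3.046) − F(0.261) = 0.95 gives [0.261, 3.046].
For comparison, the equal-tailed interval is [0.406, 3.366]; the HPD is narrower and shifted toward the mode.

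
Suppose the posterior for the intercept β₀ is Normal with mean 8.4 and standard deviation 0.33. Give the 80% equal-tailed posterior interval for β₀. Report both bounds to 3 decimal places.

The posterior is symmetric, so the 80% equal-tailed interval is β₀ = 8.4 ± z·0.33 with z = 1.282.
Half-width: 1.282 × 0.33 = 0.423.
8.4 − 0.423 = 7.977; 8.4 + 0.423 = 8.823.

[7.977, 8.823]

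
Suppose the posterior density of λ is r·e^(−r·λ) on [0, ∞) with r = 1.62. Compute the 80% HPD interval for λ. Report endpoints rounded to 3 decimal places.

The exponential density is strictly decreasing on [0, ∞), so the HPD interval is anchored at 0: [0, q] with P(λ ≤ q) = 0.80.
q = −ln(1 − 0.80) / 1.62 = 1.6094 / 1.62 = 0.993.

[0.000, 0.993]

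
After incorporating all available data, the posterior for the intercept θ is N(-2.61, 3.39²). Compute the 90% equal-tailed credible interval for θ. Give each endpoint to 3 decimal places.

The posterior is symmetric, so the 90% equal-tailed interval is θ = -2.61 ± z·3.39 with z = 1.645.
Half-width: 1.645 × 3.39 = 5.576.
-2.61 − 5.576 = -8.186; -2.61 + 5.576 = 2.966.

[-8.186, 2.966]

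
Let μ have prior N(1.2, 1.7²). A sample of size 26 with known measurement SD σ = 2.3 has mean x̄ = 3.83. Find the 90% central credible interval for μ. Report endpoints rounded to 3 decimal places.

[2.940, 4.374]

Posterior precision = 1/1.7² + 26/2.3² = 0.3460 + 4.9149 = 5.2610, so posterior SD = 0.4360.
Posterior mean = (1.2/1.7² + 26·3.83/2.3²) / 5.2610 = 3.6570.
Interval: 3.6570 ± 1.645 × 0.4360 → [2.940, 4.374].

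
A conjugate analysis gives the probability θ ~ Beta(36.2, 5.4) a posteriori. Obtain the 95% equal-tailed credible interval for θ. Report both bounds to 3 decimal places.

Posterior: Beta(36.2, 5.4).
Equal-tailed 95% interval: the 0.025 and 0.975 quantiles of Beta(36.2, 5.4).
Posterior mean ≈ 0.870, SD ≈ 0.051; a Normal approximation gives roughly [0.769, 0.971].
Exact: F⁻¹(0.025) = 0.754; F⁻¹(0.975) = 0.953.

[0.754, 0.953]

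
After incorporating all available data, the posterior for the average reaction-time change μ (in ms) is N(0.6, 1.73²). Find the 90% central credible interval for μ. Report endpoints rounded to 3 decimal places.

[-2.246, 3.446]

The posterior is symmetric, so the 90% equal-tailed interval is μ = 0.6 ± z·1.73 with z = 1.645.
Half-width: 1.645 × 1.73 = 2.846.
0.6 − 2.846 = -2.246; 0.6 + 2.846 = 3.446.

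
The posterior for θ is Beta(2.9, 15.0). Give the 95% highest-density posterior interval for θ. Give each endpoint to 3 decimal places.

The posterior is unimodal and skewed, so the HPD interval has equal density at both endpoints and is the shortest 95% interval.
Solving f(0.020) = f(0.328) with F(0.328) − F(0.020) = 0.95 gives [0.020, 0.328].
For comparison, the equal-tailed interval is [0.036, 0.359]; the HPD is narrower and shifted toward the mode.

[0.020, 0.328]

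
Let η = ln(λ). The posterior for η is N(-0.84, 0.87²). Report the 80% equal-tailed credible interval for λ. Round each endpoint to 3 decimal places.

On the log scale the 80% interval is -0.84 ± 1.282 × 0.87 = [-1.9549, 0.2749].
Exponentiate: [e^-1.9549, e^0.2749] = [0.142, 1.316].

[0.142, 1.316]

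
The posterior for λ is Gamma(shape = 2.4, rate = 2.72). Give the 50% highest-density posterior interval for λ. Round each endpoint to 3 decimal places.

The posterior is unimodal and skewed, so the HPD interval has equal density at both endpoints and is the shortest 50% interval.
Solving f(0.263) = f(0.891) with F(0.891) − F(0.263) = 0.50 gives [0.263, 0.891].
For comparison, the equal-tailed interval is [0.464, 1.173]; the HPD is narrower and shifted toward the mode.

[0.263, 0.891]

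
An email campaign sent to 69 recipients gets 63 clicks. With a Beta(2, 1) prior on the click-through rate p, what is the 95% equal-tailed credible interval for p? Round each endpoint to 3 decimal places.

Posterior: Beta(2+63, 1+6) = Beta(65, 7).
Equal-tailed 95% interval: the 0.025 and 0.975 quantiles of Beta(65, 7).
Posterior mean ≈ 0.903, SD ≈ 0.035; a Normal approximation gives roughly [0.835, 0.971].
Exact: F⁻¹(0.025) = 0.825; F⁻¹(0.975) = 0.959.

[0.825, 0.959]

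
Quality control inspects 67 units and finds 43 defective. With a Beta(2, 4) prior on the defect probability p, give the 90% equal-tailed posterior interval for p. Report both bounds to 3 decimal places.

[0.522, 0.708]

Posterior: Beta(2+43, 4+24) = Beta(45, 28).
Equal-tailed 90% interval: the 0.05 and 0.95 quantiles of Beta(45, 28).
Posterior mean ≈ 0.616, SD ≈ 0.057; a Normal approximation gives roughly [0.523, 0.709].
Exact: F⁻¹(0.05) = 0.522; F⁻¹(0.95) = 0.708.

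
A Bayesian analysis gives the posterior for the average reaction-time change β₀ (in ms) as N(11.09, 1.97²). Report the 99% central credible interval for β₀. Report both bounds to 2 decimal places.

[6.02, 16.16]

The posterior is symmetric, so the 99% equal-tailed interval is β₀ = 11.09 ± z·1.97 with z = 2.576.
Half-width: 2.576 × 1.97 = 5.07.
11.09 − 5.07 = 6.02; 11.09 + 5.07 = 16.16.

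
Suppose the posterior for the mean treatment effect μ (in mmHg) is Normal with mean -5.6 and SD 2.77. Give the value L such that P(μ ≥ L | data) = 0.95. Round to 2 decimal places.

-10.16

Need L with P(μ ≥ L) = 0.95: L = -5.6 − z_{0.05}·2.77.
z = 1.645; L = -5.6 − 1.645 × 2.77 = -10.16.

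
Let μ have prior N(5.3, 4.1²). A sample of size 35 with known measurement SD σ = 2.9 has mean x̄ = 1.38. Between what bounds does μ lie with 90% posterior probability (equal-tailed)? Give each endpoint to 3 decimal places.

Posterior precision = 1/4.1² + 35/2.9² = 0.0595 + 4.1617 = 4.2212, so posterior SD = 0.4867.
Posterior mean = (5.3/4.1² + 35·1.38/2.9²) / 4.2212 = 1.4352.
Interval: 1.4352 ± 1.645 × 0.4867 → [0.635, 2.236].

[0.635, 2.236]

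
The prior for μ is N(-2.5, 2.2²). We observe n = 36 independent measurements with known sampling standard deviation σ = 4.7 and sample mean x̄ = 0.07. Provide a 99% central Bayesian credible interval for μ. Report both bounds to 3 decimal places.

[-2.120, 1.682]

Posterior precision = 1/2.2² + 36/4.7² = 0.2066 + 1.6297 = 1.8363, so posterior SD = 0.7380.
Posterior mean = (-2.5/2.2² + 36·0.07/4.7²) / 1.8363 = -0.2192.
Interval: -0.2192 ± 2.576 × 0.7380 → [-2.120, 1.682].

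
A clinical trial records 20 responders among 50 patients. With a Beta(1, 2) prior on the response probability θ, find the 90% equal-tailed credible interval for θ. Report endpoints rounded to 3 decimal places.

[0.289, 0.508]

Posterior: Beta(1+20, 2+30) = Beta(21, 32).
Equal-tailed 90% interval: the 0.05 and 0.95 quantiles of Beta(21, 32).
Posterior mean ≈ 0.396, SD ≈ 0.067; a Normal approximation gives roughly [0.287, 0.506].
Exact: F⁻¹(0.05) = 0.289; F⁻¹(0.95) = 0.508.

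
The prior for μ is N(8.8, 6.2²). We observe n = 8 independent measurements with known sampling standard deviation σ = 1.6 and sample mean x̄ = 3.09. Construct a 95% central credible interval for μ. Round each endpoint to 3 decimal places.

[2.033, 4.241]

Posterior precision = 1/6.2² + 8/1.6² = 0.0260 + 3.1250 = 3.1510, so posterior SD = 0.5633.
Posterior mean = (8.8/6.2² + 8·3.09/1.6²) / 3.1510 = 3.1371.
Interval: 3.1371 ± 1.960 × 0.5633 → [2.033, 4.241].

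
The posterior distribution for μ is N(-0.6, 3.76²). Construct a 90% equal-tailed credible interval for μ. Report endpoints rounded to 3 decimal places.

[-6.785, 5.585]

The posterior is symmetric, so the 90% equal-tailed interval is μ = -0.6 ± z·3.76 with z = 1.645.
Half-width: 1.645 × 3.76 = 6.185.
-0.6 − 6.185 = -6.785; -0.6 + 6.185 = 5.585.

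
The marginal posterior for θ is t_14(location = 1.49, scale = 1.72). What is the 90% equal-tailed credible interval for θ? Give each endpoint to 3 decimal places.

The t_14 distribution is symmetric; the 90% interval is 1.49 ± t·1.72 with t_{0.95,14} = 1.761.
Half-width: 1.761 × 1.72 = 3.029.
1.49 − 3.029 = -1.539; 1.49 + 3.029 = 4.519.

[-1.539, 4.519]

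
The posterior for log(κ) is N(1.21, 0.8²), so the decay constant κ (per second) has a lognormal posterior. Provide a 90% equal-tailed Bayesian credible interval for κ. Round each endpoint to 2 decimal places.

[0.90, 12.50]

On the log scale the 90% interval is 1.21 ± 1.645 × 0.8 = [-0.1059, 2.5259].
Exponentiate: [e^-0.1059, e^2.5259] = [0.90, 12.50].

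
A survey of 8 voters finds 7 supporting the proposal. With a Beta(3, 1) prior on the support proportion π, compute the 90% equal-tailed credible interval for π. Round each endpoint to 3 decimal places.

Posterior: Beta(3+7, 1+1) = Beta(10, 2).
Equal-tailed 90% interval: the 0.05 and 0.95 quantiles of Beta(10, 2).
Posterior mean ≈ 0.833, SD ≈ 0.103; a Normal approximation gives roughly [0.663, 1.003].
Exact: F⁻¹(0.05) = 0.636; F⁻¹(0.95) = 0.967.

[0.636, 0.967]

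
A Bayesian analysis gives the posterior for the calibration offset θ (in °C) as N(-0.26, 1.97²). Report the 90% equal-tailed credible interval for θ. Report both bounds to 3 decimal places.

The posterior is symmetric, so the 90% equal-tailed interval is θ = -0.26 ± z·1.97 with z = 1.645.
Half-width: 1.645 × 1.97 = 3.240.
-0.26 − 3.240 = -3.500; -0.26 + 3.240 = 2.980.

[-3.500, 2.980]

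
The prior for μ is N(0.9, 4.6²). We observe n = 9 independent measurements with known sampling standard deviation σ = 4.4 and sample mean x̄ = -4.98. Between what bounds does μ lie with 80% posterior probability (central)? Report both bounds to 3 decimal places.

[-6.228, -2.647]

Posterior precision = 1/4.6² + 9/4.4² = 0.0473 + 0.4649 = 0.5121, so posterior SD = 1.3974.
Posterior mean = (0.9/4.6² + 9·-4.98/4.4²) / 0.5121 = -4.4374.
Interval: -4.4374 ± 1.282 × 1.3974 → [-6.228, -2.647].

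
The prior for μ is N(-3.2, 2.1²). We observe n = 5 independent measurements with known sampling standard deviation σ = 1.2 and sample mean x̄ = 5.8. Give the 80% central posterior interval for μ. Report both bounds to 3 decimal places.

[4.582, 5.915]

Posterior precision = 1/2.1² + 5/1.2² = 0.2268 + 3.4722 = 3.6990, so posterior SD = 0.5199.
Posterior mean = (-3.2/2.1² + 5·5.8/1.2²) / 3.6990 = 5.2483.
Interval: 5.2483 ± 1.282 × 0.5199 → [4.582, 5.915].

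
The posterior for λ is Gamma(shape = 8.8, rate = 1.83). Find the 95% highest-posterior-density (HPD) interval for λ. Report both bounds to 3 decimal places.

[1.908, 8.038]

The posterior is unimodal and skewed, so the HPD interval has equal density at both endpoints and is the shortest 95% interval.
Solving f(1.908) = f(8.038) with F(8.038) − F(1.908) = 0.95 gives [1.908, 8.038].
For comparison, the equal-tailed interval is [2.176, 8.468]; the HPD is narrower and shifted toward the mode.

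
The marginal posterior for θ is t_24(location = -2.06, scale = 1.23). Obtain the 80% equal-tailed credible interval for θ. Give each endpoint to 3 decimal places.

The t_24 distribution is symmetric; the 80% interval is -2.06 ± t·1.23 with t_{0.9,24} = 1.318.
Half-width: 1.318 × 1.23 = 1.621.
-2.06 − 1.621 = -3.681; -2.06 + 1.621 = -0.439.

[-3.681, -0.439]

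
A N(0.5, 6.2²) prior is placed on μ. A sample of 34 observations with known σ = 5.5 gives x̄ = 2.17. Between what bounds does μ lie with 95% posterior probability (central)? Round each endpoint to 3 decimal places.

Posterior precision = 1/6.2² + 34/5.5² = 0.0260 + 1.1240 = 1.1500, so posterior SD = 0.9325.
Posterior mean = (0.5/6.2² + 34·2.17/5.5²) / 1.1500 = 2.1322.
Interval: 2.1322 ± 1.960 × 0.9325 → [0.305, 3.960].

[0.305, 3.960]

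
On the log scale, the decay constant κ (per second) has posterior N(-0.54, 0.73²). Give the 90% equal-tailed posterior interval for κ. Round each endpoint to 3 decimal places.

On the log scale the 90% interval is -0.54 ± 1.645 × 0.73 = [-1.7407, 0.6607].
Exponentiate: [e^-1.7407, e^0.6607] = [0.175, 1.936].

[0.175, 1.936]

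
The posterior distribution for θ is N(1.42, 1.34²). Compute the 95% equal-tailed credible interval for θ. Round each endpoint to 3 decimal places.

[-1.206, 4.046]

The posterior is symmetric, so the 95% equal-tailed interval is θ = 1.42 ± z·1.34 with z = 1.960.
Half-width: 1.960 × 1.34 = 2.626.
1.42 − 2.626 = -1.206; 1.42 + 2.626 = 4.046.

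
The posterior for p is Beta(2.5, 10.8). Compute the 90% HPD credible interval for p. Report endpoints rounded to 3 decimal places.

The posterior is unimodal and skewed, so the HPD interval has equal density at both endpoints and is the shortest 90% interval.
Solving f(0.027) = f(0.341) with F(0.341) − F(0.027) = 0.90 gives [0.027, 0.341].
For comparison, the equal-tailed interval is [0.048, 0.382]; the HPD is narrower and shifted toward the mode.

[0.027, 0.341]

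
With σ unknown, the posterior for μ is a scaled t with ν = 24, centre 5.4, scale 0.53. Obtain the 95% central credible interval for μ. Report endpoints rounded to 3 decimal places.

The t_24 distribution is symmetric; the 95% interval is 5.4 ± t·0.53 with t_{0.975,24} = 2.064.
Half-width: 2.064 × 0.53 = 1.094.
5.4 − 1.094 = 4.306; 5.4 + 1.094 = 6.494.

[4.306, 6.494]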